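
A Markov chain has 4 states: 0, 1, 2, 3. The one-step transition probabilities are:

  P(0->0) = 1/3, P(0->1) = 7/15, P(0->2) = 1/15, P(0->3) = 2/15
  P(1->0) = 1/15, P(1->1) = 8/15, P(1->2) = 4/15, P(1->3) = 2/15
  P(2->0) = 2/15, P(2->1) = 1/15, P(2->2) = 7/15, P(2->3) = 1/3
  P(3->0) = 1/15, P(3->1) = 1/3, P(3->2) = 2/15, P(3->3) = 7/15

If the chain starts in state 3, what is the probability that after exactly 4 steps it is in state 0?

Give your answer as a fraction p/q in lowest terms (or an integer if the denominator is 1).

Computing P^4 by repeated multiplication:
P^1 =
  0: [1/3, 7/15, 1/15, 2/15]
  1: [1/15, 8/15, 4/15, 2/15]
  2: [2/15, 1/15, 7/15, 1/3]
  3: [1/15, 1/3, 2/15, 7/15]
P^2 =
  0: [4/25, 34/75, 44/225, 43/225]
  1: [23/225, 17/45, 13/45, 52/225]
  2: [2/15, 6/25, 13/45, 76/225]
  3: [7/75, 28/75, 49/225, 71/225]
P^3 =
  0: [413/3375, 1327/3375, 838/3375, 797/3375]
  1: [382/3375, 1166/3375, 922/3375, 181/675]
  2: [82/675, 1087/3375, 853/3375, 41/135]
  3: [358/3375, 1223/3375, 842/3375, 952/3375]
P^4 =
  0: [391/3375, 1222/3375, 13181/50625, 13249/50625]
  1: [233/2025, 17449/50625, 2662/10125, 14041/50625]
  2: [652/5625, 5848/16875, 12779/50625, 14434/50625]
  3: [1883/16875, 1988/5625, 13048/50625, 14036/50625]

(P^4)[3 -> 0] = 1883/16875

Answer: 1883/16875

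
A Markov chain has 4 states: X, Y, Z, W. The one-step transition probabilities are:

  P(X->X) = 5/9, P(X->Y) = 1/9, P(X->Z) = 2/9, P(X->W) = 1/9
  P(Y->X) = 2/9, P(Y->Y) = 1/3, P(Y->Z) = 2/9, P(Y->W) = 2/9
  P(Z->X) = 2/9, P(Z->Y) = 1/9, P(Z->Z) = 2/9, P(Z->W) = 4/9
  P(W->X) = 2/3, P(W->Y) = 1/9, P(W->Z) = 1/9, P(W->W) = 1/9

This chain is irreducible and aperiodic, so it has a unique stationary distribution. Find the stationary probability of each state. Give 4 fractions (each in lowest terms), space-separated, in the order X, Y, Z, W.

Answer: 68/147 1/7 59/294 19/98

Derivation:
The stationary distribution satisfies pi = pi * P, i.e.:
  pi_X = 5/9*pi_X + 2/9*pi_Y + 2/9*pi_Z + 2/3*pi_W
  pi_Y = 1/9*pi_X + 1/3*pi_Y + 1/9*pi_Z + 1/9*pi_W
  pi_Z = 2/9*pi_X + 2/9*pi_Y + 2/9*pi_Z + 1/9*pi_W
  pi_W = 1/9*pi_X + 2/9*pi_Y + 4/9*pi_Z + 1/9*pi_W
with normalization: pi_X + pi_Y + pi_Z + pi_W = 1.

Using the first 3 balance equations plus normalization, the linear system A*pi = b is:
  [-4/9, 2/9, 2/9, 2/3] . pi = 0
  [1/9, -2/3, 1/9, 1/9] . pi = 0
  [2/9, 2/9, -7/9, 1/9] . pi = 0
  [1, 1, 1, 1] . pi = 1

Solving yields:
  pi_X = 68/147
  pi_Y = 1/7
  pi_Z = 59/294
  pi_W = 19/98

Verification (pi * P):
  68/147*5/9 + 1/7*2/9 + 59/294*2/9 + 19/98*2/3 = 68/147 = pi_X  (ok)
  68/147*1/9 + 1/7*1/3 + 59/294*1/9 + 19/98*1/9 = 1/7 = pi_Y  (ok)
  68/147*2/9 + 1/7*2/9 + 59/294*2/9 + 19/98*1/9 = 59/294 = pi_Z  (ok)
  68/147*1/9 + 1/7*2/9 + 59/294*4/9 + 19/98*1/9 = 19/98 = pi_W  (ok)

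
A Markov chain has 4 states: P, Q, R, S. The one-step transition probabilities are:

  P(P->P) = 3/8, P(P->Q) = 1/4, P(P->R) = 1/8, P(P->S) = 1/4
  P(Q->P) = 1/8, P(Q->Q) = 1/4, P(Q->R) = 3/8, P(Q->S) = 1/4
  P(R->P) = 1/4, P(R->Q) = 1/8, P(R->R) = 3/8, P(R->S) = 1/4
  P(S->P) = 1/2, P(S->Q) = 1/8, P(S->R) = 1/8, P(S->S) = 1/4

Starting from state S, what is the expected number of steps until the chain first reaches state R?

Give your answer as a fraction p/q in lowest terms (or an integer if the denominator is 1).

Let h_i = expected steps to first reach R from state i.
Boundary: h_R = 0.
First-step equations for the other states:
  h_P = 1 + 3/8*h_P + 1/4*h_Q + 1/8*h_R + 1/4*h_S
  h_Q = 1 + 1/8*h_P + 1/4*h_Q + 3/8*h_R + 1/4*h_S
  h_S = 1 + 1/2*h_P + 1/8*h_Q + 1/8*h_R + 1/4*h_S

Substituting h_R = 0 and rearranging gives the linear system (I - Q) h = 1:
  [5/8, -1/4, -1/4] . (h_P, h_Q, h_S) = 1
  [-1/8, 3/4, -1/4] . (h_P, h_Q, h_S) = 1
  [-1/2, -1/8, 3/4] . (h_P, h_Q, h_S) = 1

Solving yields:
  h_P = 128/23
  h_Q = 96/23
  h_S = 132/23

Starting state is S, so the expected hitting time is h_S = 132/23.

Answer: 132/23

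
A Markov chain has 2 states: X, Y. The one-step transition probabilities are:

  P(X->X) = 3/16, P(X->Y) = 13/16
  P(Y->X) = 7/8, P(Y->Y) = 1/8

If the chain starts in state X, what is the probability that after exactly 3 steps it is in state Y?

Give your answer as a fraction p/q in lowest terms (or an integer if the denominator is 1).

Computing P^3 by repeated multiplication:
P^1 =
  X: [3/16, 13/16]
  Y: [7/8, 1/8]
P^2 =
  X: [191/256, 65/256]
  Y: [35/128, 93/128]
P^3 =
  X: [1483/4096, 2613/4096]
  Y: [1407/2048, 641/2048]

(P^3)[X -> Y] = 2613/4096

Answer: 2613/4096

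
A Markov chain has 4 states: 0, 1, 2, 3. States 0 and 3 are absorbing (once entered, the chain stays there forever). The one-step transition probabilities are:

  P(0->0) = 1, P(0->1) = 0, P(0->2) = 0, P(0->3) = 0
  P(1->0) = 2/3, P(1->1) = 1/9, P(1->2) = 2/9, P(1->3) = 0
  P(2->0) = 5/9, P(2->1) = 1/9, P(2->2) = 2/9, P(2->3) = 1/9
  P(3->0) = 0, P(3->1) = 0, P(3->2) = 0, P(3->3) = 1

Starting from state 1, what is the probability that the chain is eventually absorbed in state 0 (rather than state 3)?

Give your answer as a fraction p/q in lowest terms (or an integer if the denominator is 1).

Let a_i = P(absorbed in 0 | start in state i).
Boundary conditions: a_0 = 1, a_3 = 0.
For each transient state i, a_i = sum_j P(i->j) * a_j:
  a_1 = 2/3*a_0 + 1/9*a_1 + 2/9*a_2 + 0*a_3
  a_2 = 5/9*a_0 + 1/9*a_1 + 2/9*a_2 + 1/9*a_3

Substituting a_0 = 1 and a_3 = 0, rearrange to (I - Q) a = r where r[i] = P(i -> 0):
  [8/9, -2/9] . (a_1, a_2) = 2/3
  [-1/9, 7/9] . (a_1, a_2) = 5/9

Solving yields:
  a_1 = 26/27
  a_2 = 23/27

Starting state is 1, so the absorption probability is a_1 = 26/27.

Answer: 26/27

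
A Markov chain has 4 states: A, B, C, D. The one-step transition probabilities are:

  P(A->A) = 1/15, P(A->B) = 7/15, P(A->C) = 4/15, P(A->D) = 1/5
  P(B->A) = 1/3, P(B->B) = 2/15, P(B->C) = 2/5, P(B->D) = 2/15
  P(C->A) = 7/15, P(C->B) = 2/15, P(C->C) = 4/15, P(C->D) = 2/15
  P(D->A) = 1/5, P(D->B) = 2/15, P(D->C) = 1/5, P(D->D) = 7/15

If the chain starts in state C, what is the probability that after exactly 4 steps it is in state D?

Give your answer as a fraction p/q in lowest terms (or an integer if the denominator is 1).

Answer: 11381/50625

Derivation:
Computing P^4 by repeated multiplication:
P^1 =
  A: [1/15, 7/15, 4/15, 1/5]
  B: [1/3, 2/15, 2/5, 2/15]
  C: [7/15, 2/15, 4/15, 2/15]
  D: [1/5, 2/15, 1/5, 7/15]
P^2 =
  A: [73/225, 7/45, 71/225, 46/225]
  B: [7/25, 11/45, 62/225, 1/5]
  C: [17/75, 13/45, 62/225, 47/225]
  D: [11/45, 1/5, 19/75, 68/225]
P^3 =
  A: [883/3375, 163/675, 308/1125, 251/1125]
  B: [907/3375, 17/75, 193/675, 82/375]
  C: [317/1125, 47/225, 983/3375, 736/3375]
  D: [883/3375, 29/135, 922/3375, 169/675]
P^4 =
  A: [2737/10125, 2233/10125, 14377/50625, 11398/50625]
  B: [4567/16875, 2257/10125, 1588/5625, 11347/50625]
  C: [2713/10125, 767/3375, 14174/50625, 11381/50625]
  D: [4499/16875, 2233/10125, 2821/10125, 11858/50625]

(P^4)[C -> D] = 11381/50625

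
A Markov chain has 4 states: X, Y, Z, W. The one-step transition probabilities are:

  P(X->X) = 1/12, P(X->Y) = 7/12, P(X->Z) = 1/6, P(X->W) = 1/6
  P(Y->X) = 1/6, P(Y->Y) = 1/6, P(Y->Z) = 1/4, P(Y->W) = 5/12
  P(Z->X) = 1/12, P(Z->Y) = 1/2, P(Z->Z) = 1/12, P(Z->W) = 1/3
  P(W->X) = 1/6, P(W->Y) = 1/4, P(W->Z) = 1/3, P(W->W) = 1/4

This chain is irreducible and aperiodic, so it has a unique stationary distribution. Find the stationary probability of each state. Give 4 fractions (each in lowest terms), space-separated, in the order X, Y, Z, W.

The stationary distribution satisfies pi = pi * P, i.e.:
  pi_X = 1/12*pi_X + 1/6*pi_Y + 1/12*pi_Z + 1/6*pi_W
  pi_Y = 7/12*pi_X + 1/6*pi_Y + 1/2*pi_Z + 1/4*pi_W
  pi_Z = 1/6*pi_X + 1/4*pi_Y + 1/12*pi_Z + 1/3*pi_W
  pi_W = 1/6*pi_X + 5/12*pi_Y + 1/3*pi_Z + 1/4*pi_W
with normalization: pi_X + pi_Y + pi_Z + pi_W = 1.

Using the first 3 balance equations plus normalization, the linear system A*pi = b is:
  [-11/12, 1/6, 1/12, 1/6] . pi = 0
  [7/12, -5/6, 1/2, 1/4] . pi = 0
  [1/6, 1/4, -11/12, 1/3] . pi = 0
  [1, 1, 1, 1] . pi = 1

Solving yields:
  pi_X = 347/2544
  pi_Y = 827/2544
  pi_Z = 577/2544
  pi_W = 793/2544

Verification (pi * P):
  347/2544*1/12 + 827/2544*1/6 + 577/2544*1/12 + 793/2544*1/6 = 347/2544 = pi_X  (ok)
  347/2544*7/12 + 827/2544*1/6 + 577/2544*1/2 + 793/2544*1/4 = 827/2544 = pi_Y  (ok)
  347/2544*1/6 + 827/2544*1/4 + 577/2544*1/12 + 793/2544*1/3 = 577/2544 = pi_Z  (ok)
  347/2544*1/6 + 827/2544*5/12 + 577/2544*1/3 + 793/2544*1/4 = 793/2544 = pi_W  (ok)

Answer: 347/2544 827/2544 577/2544 793/2544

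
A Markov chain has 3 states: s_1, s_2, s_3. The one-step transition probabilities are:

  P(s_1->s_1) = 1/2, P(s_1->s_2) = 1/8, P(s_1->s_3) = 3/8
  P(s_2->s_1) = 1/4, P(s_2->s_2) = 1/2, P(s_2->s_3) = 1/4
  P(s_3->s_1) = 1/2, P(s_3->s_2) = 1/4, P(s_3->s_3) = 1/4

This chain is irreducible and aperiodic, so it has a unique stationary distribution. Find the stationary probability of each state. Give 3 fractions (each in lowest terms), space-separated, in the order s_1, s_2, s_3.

Answer: 10/23 6/23 7/23

Derivation:
The stationary distribution satisfies pi = pi * P, i.e.:
  pi_s_1 = 1/2*pi_s_1 + 1/4*pi_s_2 + 1/2*pi_s_3
  pi_s_2 = 1/8*pi_s_1 + 1/2*pi_s_2 + 1/4*pi_s_3
  pi_s_3 = 3/8*pi_s_1 + 1/4*pi_s_2 + 1/4*pi_s_3
with normalization: pi_s_1 + pi_s_2 + pi_s_3 = 1.

Using the first 2 balance equations plus normalization, the linear system A*pi = b is:
  [-1/2, 1/4, 1/2] . pi = 0
  [1/8, -1/2, 1/4] . pi = 0
  [1, 1, 1] . pi = 1

Solving yields:
  pi_s_1 = 10/23
  pi_s_2 = 6/23
  pi_s_3 = 7/23

Verification (pi * P):
  10/23*1/2 + 6/23*1/4 + 7/23*1/2 = 10/23 = pi_s_1  (ok)
  10/23*1/8 + 6/23*1/2 + 7/23*1/4 = 6/23 = pi_s_2  (ok)
  10/23*3/8 + 6/23*1/4 + 7/23*1/4 = 7/23 = pi_s_3  (ok)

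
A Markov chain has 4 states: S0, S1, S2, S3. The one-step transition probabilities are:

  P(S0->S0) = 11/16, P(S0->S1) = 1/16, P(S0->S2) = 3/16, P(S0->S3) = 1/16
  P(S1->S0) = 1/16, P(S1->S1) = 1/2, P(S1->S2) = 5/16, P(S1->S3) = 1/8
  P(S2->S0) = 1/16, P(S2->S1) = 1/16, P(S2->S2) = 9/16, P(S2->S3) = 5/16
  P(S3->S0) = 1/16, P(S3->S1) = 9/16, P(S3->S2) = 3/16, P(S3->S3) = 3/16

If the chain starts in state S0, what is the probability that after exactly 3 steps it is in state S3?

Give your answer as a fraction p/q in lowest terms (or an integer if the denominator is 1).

Answer: 621/4096

Derivation:
Computing P^3 by repeated multiplication:
P^1 =
  S0: [11/16, 1/16, 3/16, 1/16]
  S1: [1/16, 1/2, 5/16, 1/8]
  S2: [1/16, 1/16, 9/16, 5/16]
  S3: [1/16, 9/16, 3/16, 3/16]
P^2 =
  S0: [63/128, 31/256, 17/64, 31/256]
  S1: [13/128, 11/32, 47/128, 3/16]
  S2: [13/128, 63/256, 13/32, 63/256]
  S3: [13/128, 103/256, 21/64, 43/256]
P^3 =
  S0: [379/1024, 721/4096, 619/2048, 621/4096]
  S1: [129/1024, 157/512, 377/1024, 51/256]
  S2: [129/1024, 1201/4096, 759/2048, 861/4096]
  S3: [129/1024, 1321/4096, 739/2048, 781/4096]

(P^3)[S0 -> S3] = 621/4096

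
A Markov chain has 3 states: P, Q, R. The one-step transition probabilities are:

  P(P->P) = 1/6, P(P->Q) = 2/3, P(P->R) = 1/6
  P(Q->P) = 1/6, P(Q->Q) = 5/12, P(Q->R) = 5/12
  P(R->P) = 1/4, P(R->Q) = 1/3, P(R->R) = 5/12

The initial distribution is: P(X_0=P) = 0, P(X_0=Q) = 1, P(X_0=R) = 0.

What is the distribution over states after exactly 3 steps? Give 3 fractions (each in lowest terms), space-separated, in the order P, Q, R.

Answer: 19/96 251/576 211/576

Derivation:
Propagating the distribution step by step (d_{t+1} = d_t * P):
d_0 = (P=0, Q=1, R=0)
  d_1[P] = 0*1/6 + 1*1/6 + 0*1/4 = 1/6
  d_1[Q] = 0*2/3 + 1*5/12 + 0*1/3 = 5/12
  d_1[R] = 0*1/6 + 1*5/12 + 0*5/12 = 5/12
d_1 = (P=1/6, Q=5/12, R=5/12)
  d_2[P] = 1/6*1/6 + 5/12*1/6 + 5/12*1/4 = 29/144
  d_2[Q] = 1/6*2/3 + 5/12*5/12 + 5/12*1/3 = 61/144
  d_2[R] = 1/6*1/6 + 5/12*5/12 + 5/12*5/12 = 3/8
d_2 = (P=29/144, Q=61/144, R=3/8)
  d_3[P] = 29/144*1/6 + 61/144*1/6 + 3/8*1/4 = 19/96
  d_3[Q] = 29/144*2/3 + 61/144*5/12 + 3/8*1/3 = 251/576
  d_3[R] = 29/144*1/6 + 61/144*5/12 + 3/8*5/12 = 211/576
d_3 = (P=19/96, Q=251/576, R=211/576)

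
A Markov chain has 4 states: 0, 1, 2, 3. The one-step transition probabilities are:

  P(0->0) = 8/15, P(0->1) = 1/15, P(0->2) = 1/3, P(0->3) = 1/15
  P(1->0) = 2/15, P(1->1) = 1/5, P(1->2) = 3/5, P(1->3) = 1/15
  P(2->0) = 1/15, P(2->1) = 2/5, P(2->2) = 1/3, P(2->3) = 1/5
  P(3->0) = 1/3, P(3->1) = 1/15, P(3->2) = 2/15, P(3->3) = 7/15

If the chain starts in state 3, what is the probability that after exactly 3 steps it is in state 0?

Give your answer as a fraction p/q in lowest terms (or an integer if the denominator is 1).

Computing P^3 by repeated multiplication:
P^1 =
  0: [8/15, 1/15, 1/3, 1/15]
  1: [2/15, 1/5, 3/5, 1/15]
  2: [1/15, 2/5, 1/3, 1/5]
  3: [1/3, 1/15, 2/15, 7/15]
P^2 =
  0: [76/225, 14/75, 76/225, 31/225]
  1: [4/25, 22/75, 28/75, 13/75]
  2: [8/45, 52/225, 2/5, 43/225]
  3: [79/225, 3/25, 58/225, 61/225]
P^3 =
  0: [923/3375, 689/3375, 16/45, 563/3375]
  1: [233/1125, 259/1125, 424/1125, 209/1125]
  2: [27/125, 779/3375, 1204/3375, 221/1125]
  3: [1049/3375, 569/3375, 14/45, 707/3375]

(P^3)[3 -> 0] = 1049/3375

Answer: 1049/3375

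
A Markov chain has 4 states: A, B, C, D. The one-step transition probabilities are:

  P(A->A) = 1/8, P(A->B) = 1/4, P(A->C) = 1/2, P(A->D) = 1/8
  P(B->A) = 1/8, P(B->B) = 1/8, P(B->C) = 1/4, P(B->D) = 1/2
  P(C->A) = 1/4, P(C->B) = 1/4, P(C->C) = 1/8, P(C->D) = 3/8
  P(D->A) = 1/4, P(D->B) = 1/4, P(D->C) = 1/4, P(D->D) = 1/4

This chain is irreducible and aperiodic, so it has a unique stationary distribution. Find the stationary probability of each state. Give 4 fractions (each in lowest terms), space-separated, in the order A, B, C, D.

The stationary distribution satisfies pi = pi * P, i.e.:
  pi_A = 1/8*pi_A + 1/8*pi_B + 1/4*pi_C + 1/4*pi_D
  pi_B = 1/4*pi_A + 1/8*pi_B + 1/4*pi_C + 1/4*pi_D
  pi_C = 1/2*pi_A + 1/4*pi_B + 1/8*pi_C + 1/4*pi_D
  pi_D = 1/8*pi_A + 1/2*pi_B + 3/8*pi_C + 1/4*pi_D
with normalization: pi_A + pi_B + pi_C + pi_D = 1.

Using the first 3 balance equations plus normalization, the linear system A*pi = b is:
  [-7/8, 1/8, 1/4, 1/4] . pi = 0
  [1/4, -7/8, 1/4, 1/4] . pi = 0
  [1/2, 1/4, -7/8, 1/4] . pi = 0
  [1, 1, 1, 1] . pi = 1

Solving yields:
  pi_A = 16/81
  pi_B = 2/9
  pi_C = 194/729
  pi_D = 229/729

Verification (pi * P):
  16/81*1/8 + 2/9*1/8 + 194/729*1/4 + 229/729*1/4 = 16/81 = pi_A  (ok)
  16/81*1/4 + 2/9*1/8 + 194/729*1/4 + 229/729*1/4 = 2/9 = pi_B  (ok)
  16/81*1/2 + 2/9*1/4 + 194/729*1/8 + 229/729*1/4 = 194/729 = pi_C  (ok)
  16/81*1/8 + 2/9*1/2 + 194/729*3/8 + 229/729*1/4 = 229/729 = pi_D  (ok)

Answer: 16/81 2/9 194/729 229/729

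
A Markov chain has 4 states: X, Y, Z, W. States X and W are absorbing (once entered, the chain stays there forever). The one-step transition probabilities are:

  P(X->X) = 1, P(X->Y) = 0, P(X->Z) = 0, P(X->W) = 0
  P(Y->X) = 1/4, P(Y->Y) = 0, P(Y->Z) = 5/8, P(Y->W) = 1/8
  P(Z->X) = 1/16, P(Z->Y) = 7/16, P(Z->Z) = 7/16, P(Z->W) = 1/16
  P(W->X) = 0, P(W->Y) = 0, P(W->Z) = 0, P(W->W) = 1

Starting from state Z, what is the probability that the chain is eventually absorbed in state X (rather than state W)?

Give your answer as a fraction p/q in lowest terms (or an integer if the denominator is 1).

Answer: 22/37

Derivation:
Let a_i = P(absorbed in X | start in state i).
Boundary conditions: a_X = 1, a_W = 0.
For each transient state i, a_i = sum_j P(i->j) * a_j:
  a_Y = 1/4*a_X + 0*a_Y + 5/8*a_Z + 1/8*a_W
  a_Z = 1/16*a_X + 7/16*a_Y + 7/16*a_Z + 1/16*a_W

Substituting a_X = 1 and a_W = 0, rearrange to (I - Q) a = r where r[i] = P(i -> X):
  [1, -5/8] . (a_Y, a_Z) = 1/4
  [-7/16, 9/16] . (a_Y, a_Z) = 1/16

Solving yields:
  a_Y = 23/37
  a_Z = 22/37

Starting state is Z, so the absorption probability is a_Z = 22/37.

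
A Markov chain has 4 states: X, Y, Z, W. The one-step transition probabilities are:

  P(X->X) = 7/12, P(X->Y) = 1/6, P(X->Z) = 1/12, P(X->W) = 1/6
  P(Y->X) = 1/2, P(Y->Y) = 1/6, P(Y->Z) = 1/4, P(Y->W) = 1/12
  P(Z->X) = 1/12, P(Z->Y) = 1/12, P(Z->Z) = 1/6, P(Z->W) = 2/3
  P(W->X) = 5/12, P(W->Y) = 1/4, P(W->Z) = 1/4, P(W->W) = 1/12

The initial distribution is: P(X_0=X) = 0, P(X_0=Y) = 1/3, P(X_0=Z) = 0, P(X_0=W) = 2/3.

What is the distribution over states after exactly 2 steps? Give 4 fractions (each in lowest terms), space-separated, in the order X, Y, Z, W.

Propagating the distribution step by step (d_{t+1} = d_t * P):
d_0 = (X=0, Y=1/3, Z=0, W=2/3)
  d_1[X] = 0*7/12 + 1/3*1/2 + 0*1/12 + 2/3*5/12 = 4/9
  d_1[Y] = 0*1/6 + 1/3*1/6 + 0*1/12 + 2/3*1/4 = 2/9
  d_1[Z] = 0*1/12 + 1/3*1/4 + 0*1/6 + 2/3*1/4 = 1/4
  d_1[W] = 0*1/6 + 1/3*1/12 + 0*2/3 + 2/3*1/12 = 1/12
d_1 = (X=4/9, Y=2/9, Z=1/4, W=1/12)
  d_2[X] = 4/9*7/12 + 2/9*1/2 + 1/4*1/12 + 1/12*5/12 = 23/54
  d_2[Y] = 4/9*1/6 + 2/9*1/6 + 1/4*1/12 + 1/12*1/4 = 11/72
  d_2[Z] = 4/9*1/12 + 2/9*1/4 + 1/4*1/6 + 1/12*1/4 = 67/432
  d_2[W] = 4/9*1/6 + 2/9*1/12 + 1/4*2/3 + 1/12*1/12 = 115/432
d_2 = (X=23/54, Y=11/72, Z=67/432, W=115/432)

Answer: 23/54 11/72 67/432 115/432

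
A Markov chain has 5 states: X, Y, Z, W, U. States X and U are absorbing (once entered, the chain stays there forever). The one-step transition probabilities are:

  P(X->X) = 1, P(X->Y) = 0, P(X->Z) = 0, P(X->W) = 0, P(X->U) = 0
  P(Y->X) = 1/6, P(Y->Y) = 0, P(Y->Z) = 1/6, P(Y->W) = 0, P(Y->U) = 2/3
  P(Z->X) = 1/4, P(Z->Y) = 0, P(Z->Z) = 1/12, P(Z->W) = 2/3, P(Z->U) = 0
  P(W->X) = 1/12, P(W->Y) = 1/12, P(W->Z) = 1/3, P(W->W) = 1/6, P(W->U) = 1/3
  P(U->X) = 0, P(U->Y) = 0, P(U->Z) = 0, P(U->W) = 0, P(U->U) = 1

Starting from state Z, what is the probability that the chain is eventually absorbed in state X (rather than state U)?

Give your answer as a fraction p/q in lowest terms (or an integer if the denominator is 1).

Let a_i = P(absorbed in X | start in state i).
Boundary conditions: a_X = 1, a_U = 0.
For each transient state i, a_i = sum_j P(i->j) * a_j:
  a_Y = 1/6*a_X + 0*a_Y + 1/6*a_Z + 0*a_W + 2/3*a_U
  a_Z = 1/4*a_X + 0*a_Y + 1/12*a_Z + 2/3*a_W + 0*a_U
  a_W = 1/12*a_X + 1/12*a_Y + 1/3*a_Z + 1/6*a_W + 1/3*a_U

Substituting a_X = 1 and a_U = 0, rearrange to (I - Q) a = r where r[i] = P(i -> X):
  [1, -1/6, 0] . (a_Y, a_Z, a_W) = 1/6
  [0, 11/12, -2/3] . (a_Y, a_Z, a_W) = 1/4
  [-1/12, -1/3, 5/6] . (a_Y, a_Z, a_W) = 1/12

Solving yields:
  a_Y = 29/115
  a_Z = 59/115
  a_W = 38/115

Starting state is Z, so the absorption probability is a_Z = 59/115.

Answer: 59/115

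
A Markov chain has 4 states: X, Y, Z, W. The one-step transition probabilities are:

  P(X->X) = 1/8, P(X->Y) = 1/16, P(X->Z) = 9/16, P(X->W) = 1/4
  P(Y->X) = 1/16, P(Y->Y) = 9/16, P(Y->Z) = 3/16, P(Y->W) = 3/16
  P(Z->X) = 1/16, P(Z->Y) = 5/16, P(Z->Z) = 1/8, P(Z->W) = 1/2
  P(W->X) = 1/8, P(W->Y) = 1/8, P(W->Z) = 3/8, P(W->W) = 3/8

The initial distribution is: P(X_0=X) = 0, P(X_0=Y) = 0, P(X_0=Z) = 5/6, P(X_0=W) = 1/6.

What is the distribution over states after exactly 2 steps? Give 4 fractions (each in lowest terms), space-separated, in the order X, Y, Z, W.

Answer: 149/1536 211/768 113/384 171/512

Derivation:
Propagating the distribution step by step (d_{t+1} = d_t * P):
d_0 = (X=0, Y=0, Z=5/6, W=1/6)
  d_1[X] = 0*1/8 + 0*1/16 + 5/6*1/16 + 1/6*1/8 = 7/96
  d_1[Y] = 0*1/16 + 0*9/16 + 5/6*5/16 + 1/6*1/8 = 9/32
  d_1[Z] = 0*9/16 + 0*3/16 + 5/6*1/8 + 1/6*3/8 = 1/6
  d_1[W] = 0*1/4 + 0*3/16 + 5/6*1/2 + 1/6*3/8 = 23/48
d_1 = (X=7/96, Y=9/32, Z=1/6, W=23/48)
  d_2[X] = 7/96*1/8 + 9/32*1/16 + 1/6*1/16 + 23/48*1/8 = 149/1536
  d_2[Y] = 7/96*1/16 + 9/32*9/16 + 1/6*5/16 + 23/48*1/8 = 211/768
  d_2[Z] = 7/96*9/16 + 9/32*3/16 + 1/6*1/8 + 23/48*3/8 = 113/384
  d_2[W] = 7/96*1/4 + 9/32*3/16 + 1/6*1/2 + 23/48*3/8 = 171/512
d_2 = (X=149/1536, Y=211/768, Z=113/384, W=171/512)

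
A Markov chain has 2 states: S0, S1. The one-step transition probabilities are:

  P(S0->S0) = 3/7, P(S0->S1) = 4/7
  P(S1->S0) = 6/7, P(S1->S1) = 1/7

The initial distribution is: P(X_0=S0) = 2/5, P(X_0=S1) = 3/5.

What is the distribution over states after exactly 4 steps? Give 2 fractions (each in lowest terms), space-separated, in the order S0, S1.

Answer: 7122/12005 4883/12005

Derivation:
Propagating the distribution step by step (d_{t+1} = d_t * P):
d_0 = (S0=2/5, S1=3/5)
  d_1[S0] = 2/5*3/7 + 3/5*6/7 = 24/35
  d_1[S1] = 2/5*4/7 + 3/5*1/7 = 11/35
d_1 = (S0=24/35, S1=11/35)
  d_2[S0] = 24/35*3/7 + 11/35*6/7 = 138/245
  d_2[S1] = 24/35*4/7 + 11/35*1/7 = 107/245
d_2 = (S0=138/245, S1=107/245)
  d_3[S0] = 138/245*3/7 + 107/245*6/7 = 1056/1715
  d_3[S1] = 138/245*4/7 + 107/245*1/7 = 659/1715
d_3 = (S0=1056/1715, S1=659/1715)
  d_4[S0] = 1056/1715*3/7 + 659/1715*6/7 = 7122/12005
  d_4[S1] = 1056/1715*4/7 + 659/1715*1/7 = 4883/12005
d_4 = (S0=7122/12005, S1=4883/12005)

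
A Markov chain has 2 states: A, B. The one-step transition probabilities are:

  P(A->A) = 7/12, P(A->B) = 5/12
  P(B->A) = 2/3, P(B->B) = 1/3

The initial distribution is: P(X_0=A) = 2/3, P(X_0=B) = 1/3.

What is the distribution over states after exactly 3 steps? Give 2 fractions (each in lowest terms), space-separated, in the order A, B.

Propagating the distribution step by step (d_{t+1} = d_t * P):
d_0 = (A=2/3, B=1/3)
  d_1[A] = 2/3*7/12 + 1/3*2/3 = 11/18
  d_1[B] = 2/3*5/12 + 1/3*1/3 = 7/18
d_1 = (A=11/18, B=7/18)
  d_2[A] = 11/18*7/12 + 7/18*2/3 = 133/216
  d_2[B] = 11/18*5/12 + 7/18*1/3 = 83/216
d_2 = (A=133/216, B=83/216)
  d_3[A] = 133/216*7/12 + 83/216*2/3 = 1595/2592
  d_3[B] = 133/216*5/12 + 83/216*1/3 = 997/2592
d_3 = (A=1595/2592, B=997/2592)

Answer: 1595/2592 997/2592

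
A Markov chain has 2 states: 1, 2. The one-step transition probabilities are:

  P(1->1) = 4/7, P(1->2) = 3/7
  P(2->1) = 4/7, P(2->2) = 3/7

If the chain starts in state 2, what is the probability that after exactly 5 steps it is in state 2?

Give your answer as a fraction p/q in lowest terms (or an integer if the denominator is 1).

Answer: 3/7

Derivation:
Computing P^5 by repeated multiplication:
P^1 =
  1: [4/7, 3/7]
  2: [4/7, 3/7]
P^2 =
  1: [4/7, 3/7]
  2: [4/7, 3/7]
P^3 =
  1: [4/7, 3/7]
  2: [4/7, 3/7]
P^4 =
  1: [4/7, 3/7]
  2: [4/7, 3/7]
P^5 =
  1: [4/7, 3/7]
  2: [4/7, 3/7]

(P^5)[2 -> 2] = 3/7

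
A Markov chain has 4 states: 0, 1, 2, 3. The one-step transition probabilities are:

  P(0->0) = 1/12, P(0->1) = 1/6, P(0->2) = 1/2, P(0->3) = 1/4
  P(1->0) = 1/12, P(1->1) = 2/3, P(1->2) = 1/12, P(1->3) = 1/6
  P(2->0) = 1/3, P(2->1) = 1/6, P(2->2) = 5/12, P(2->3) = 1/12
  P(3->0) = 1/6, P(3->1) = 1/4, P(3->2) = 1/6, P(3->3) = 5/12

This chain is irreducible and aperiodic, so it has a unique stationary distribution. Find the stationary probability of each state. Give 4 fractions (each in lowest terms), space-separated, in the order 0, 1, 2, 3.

Answer: 121/735 271/735 187/735 52/245

Derivation:
The stationary distribution satisfies pi = pi * P, i.e.:
  pi_0 = 1/12*pi_0 + 1/12*pi_1 + 1/3*pi_2 + 1/6*pi_3
  pi_1 = 1/6*pi_0 + 2/3*pi_1 + 1/6*pi_2 + 1/4*pi_3
  pi_2 = 1/2*pi_0 + 1/12*pi_1 + 5/12*pi_2 + 1/6*pi_3
  pi_3 = 1/4*pi_0 + 1/6*pi_1 + 1/12*pi_2 + 5/12*pi_3
with normalization: pi_0 + pi_1 + pi_2 + pi_3 = 1.

Using the first 3 balance equations plus normalization, the linear system A*pi = b is:
  [-11/12, 1/12, 1/3, 1/6] . pi = 0
  [1/6, -1/3, 1/6, 1/4] . pi = 0
  [1/2, 1/12, -7/12, 1/6] . pi = 0
  [1, 1, 1, 1] . pi = 1

Solving yields:
  pi_0 = 121/735
  pi_1 = 271/735
  pi_2 = 187/735
  pi_3 = 52/245

Verification (pi * P):
  121/735*1/12 + 271/735*1/12 + 187/735*1/3 + 52/245*1/6 = 121/735 = pi_0  (ok)
  121/735*1/6 + 271/735*2/3 + 187/735*1/6 + 52/245*1/4 = 271/735 = pi_1  (ok)
  121/735*1/2 + 271/735*1/12 + 187/735*5/12 + 52/245*1/6 = 187/735 = pi_2  (ok)
  121/735*1/4 + 271/735*1/6 + 187/735*1/12 + 52/245*5/12 = 52/245 = pi_3  (ok)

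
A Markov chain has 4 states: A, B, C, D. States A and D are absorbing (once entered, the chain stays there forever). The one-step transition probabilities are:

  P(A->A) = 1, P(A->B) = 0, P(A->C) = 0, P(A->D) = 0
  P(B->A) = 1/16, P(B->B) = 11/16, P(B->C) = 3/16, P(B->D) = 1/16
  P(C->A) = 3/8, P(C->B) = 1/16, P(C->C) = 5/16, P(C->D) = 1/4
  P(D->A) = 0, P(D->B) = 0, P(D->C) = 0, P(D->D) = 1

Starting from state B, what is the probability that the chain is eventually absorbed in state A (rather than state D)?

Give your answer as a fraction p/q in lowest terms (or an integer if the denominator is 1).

Let a_i = P(absorbed in A | start in state i).
Boundary conditions: a_A = 1, a_D = 0.
For each transient state i, a_i = sum_j P(i->j) * a_j:
  a_B = 1/16*a_A + 11/16*a_B + 3/16*a_C + 1/16*a_D
  a_C = 3/8*a_A + 1/16*a_B + 5/16*a_C + 1/4*a_D

Substituting a_A = 1 and a_D = 0, rearrange to (I - Q) a = r where r[i] = P(i -> A):
  [5/16, -3/16] . (a_B, a_C) = 1/16
  [-1/16, 11/16] . (a_B, a_C) = 3/8

Solving yields:
  a_B = 29/52
  a_C = 31/52

Starting state is B, so the absorption probability is a_B = 29/52.

Answer: 29/52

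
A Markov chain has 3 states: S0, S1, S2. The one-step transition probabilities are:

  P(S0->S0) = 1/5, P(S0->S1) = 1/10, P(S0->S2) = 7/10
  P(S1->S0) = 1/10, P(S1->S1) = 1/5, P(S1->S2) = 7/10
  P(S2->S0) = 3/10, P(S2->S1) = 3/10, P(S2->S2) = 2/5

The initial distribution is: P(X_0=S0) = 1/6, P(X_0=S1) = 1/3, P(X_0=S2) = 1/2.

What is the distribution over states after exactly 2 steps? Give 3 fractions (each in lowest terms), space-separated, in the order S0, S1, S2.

Propagating the distribution step by step (d_{t+1} = d_t * P):
d_0 = (S0=1/6, S1=1/3, S2=1/2)
  d_1[S0] = 1/6*1/5 + 1/3*1/10 + 1/2*3/10 = 13/60
  d_1[S1] = 1/6*1/10 + 1/3*1/5 + 1/2*3/10 = 7/30
  d_1[S2] = 1/6*7/10 + 1/3*7/10 + 1/2*2/5 = 11/20
d_1 = (S0=13/60, S1=7/30, S2=11/20)
  d_2[S0] = 13/60*1/5 + 7/30*1/10 + 11/20*3/10 = 139/600
  d_2[S1] = 13/60*1/10 + 7/30*1/5 + 11/20*3/10 = 7/30
  d_2[S2] = 13/60*7/10 + 7/30*7/10 + 11/20*2/5 = 107/200
d_2 = (S0=139/600, S1=7/30, S2=107/200)

Answer: 139/600 7/30 107/200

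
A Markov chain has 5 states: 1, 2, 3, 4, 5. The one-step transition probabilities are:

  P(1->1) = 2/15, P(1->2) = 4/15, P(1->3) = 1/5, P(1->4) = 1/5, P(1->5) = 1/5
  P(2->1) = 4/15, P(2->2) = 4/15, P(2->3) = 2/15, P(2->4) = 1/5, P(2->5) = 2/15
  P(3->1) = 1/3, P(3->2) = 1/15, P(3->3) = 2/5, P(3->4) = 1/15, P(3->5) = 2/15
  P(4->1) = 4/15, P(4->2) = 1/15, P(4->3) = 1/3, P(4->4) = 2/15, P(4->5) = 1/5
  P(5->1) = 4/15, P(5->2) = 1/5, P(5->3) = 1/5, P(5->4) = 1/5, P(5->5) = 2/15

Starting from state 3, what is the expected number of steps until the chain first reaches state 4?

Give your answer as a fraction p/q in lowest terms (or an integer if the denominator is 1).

Answer: 49485/7151

Derivation:
Let h_i = expected steps to first reach 4 from state i.
Boundary: h_4 = 0.
First-step equations for the other states:
  h_1 = 1 + 2/15*h_1 + 4/15*h_2 + 1/5*h_3 + 1/5*h_4 + 1/5*h_5
  h_2 = 1 + 4/15*h_1 + 4/15*h_2 + 2/15*h_3 + 1/5*h_4 + 2/15*h_5
  h_3 = 1 + 1/3*h_1 + 1/15*h_2 + 2/5*h_3 + 1/15*h_4 + 2/15*h_5
  h_5 = 1 + 4/15*h_1 + 1/5*h_2 + 1/5*h_3 + 1/5*h_4 + 2/15*h_5

Substituting h_4 = 0 and rearranging gives the linear system (I - Q) h = 1:
  [13/15, -4/15, -1/5, -1/5] . (h_1, h_2, h_3, h_5) = 1
  [-4/15, 11/15, -2/15, -2/15] . (h_1, h_2, h_3, h_5) = 1
  [-1/3, -1/15, 3/5, -2/15] . (h_1, h_2, h_3, h_5) = 1
  [-4/15, -1/5, -1/5, 13/15] . (h_1, h_2, h_3, h_5) = 1

Solving yields:
  h_1 = 42315/7151
  h_2 = 41835/7151
  h_3 = 49485/7151
  h_5 = 42345/7151

Starting state is 3, so the expected hitting time is h_3 = 49485/7151.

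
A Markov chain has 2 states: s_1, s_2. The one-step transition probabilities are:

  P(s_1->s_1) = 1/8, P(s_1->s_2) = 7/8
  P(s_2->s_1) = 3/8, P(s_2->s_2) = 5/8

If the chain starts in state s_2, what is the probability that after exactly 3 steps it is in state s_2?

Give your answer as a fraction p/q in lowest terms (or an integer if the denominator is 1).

Computing P^3 by repeated multiplication:
P^1 =
  s_1: [1/8, 7/8]
  s_2: [3/8, 5/8]
P^2 =
  s_1: [11/32, 21/32]
  s_2: [9/32, 23/32]
P^3 =
  s_1: [37/128, 91/128]
  s_2: [39/128, 89/128]

(P^3)[s_2 -> s_2] = 89/128

Answer: 89/128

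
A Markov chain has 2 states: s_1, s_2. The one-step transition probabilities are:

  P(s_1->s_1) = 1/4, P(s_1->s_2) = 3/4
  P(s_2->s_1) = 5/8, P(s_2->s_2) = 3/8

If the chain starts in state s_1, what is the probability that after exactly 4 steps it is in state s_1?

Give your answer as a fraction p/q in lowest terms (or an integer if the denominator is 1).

Answer: 953/2048

Derivation:
Computing P^4 by repeated multiplication:
P^1 =
  s_1: [1/4, 3/4]
  s_2: [5/8, 3/8]
P^2 =
  s_1: [17/32, 15/32]
  s_2: [25/64, 39/64]
P^3 =
  s_1: [109/256, 147/256]
  s_2: [245/512, 267/512]
P^4 =
  s_1: [953/2048, 1095/2048]
  s_2: [1825/4096, 2271/4096]

(P^4)[s_1 -> s_1] = 953/2048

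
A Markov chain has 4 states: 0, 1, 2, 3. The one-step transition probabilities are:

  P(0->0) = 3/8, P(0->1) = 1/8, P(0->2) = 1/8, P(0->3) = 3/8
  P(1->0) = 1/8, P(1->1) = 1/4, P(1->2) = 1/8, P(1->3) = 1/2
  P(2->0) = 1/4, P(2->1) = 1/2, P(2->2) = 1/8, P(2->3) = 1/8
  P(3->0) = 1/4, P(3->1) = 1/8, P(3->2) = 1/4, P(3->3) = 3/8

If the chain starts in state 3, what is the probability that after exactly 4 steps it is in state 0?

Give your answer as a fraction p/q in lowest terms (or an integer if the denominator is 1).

Answer: 521/2048

Derivation:
Computing P^4 by repeated multiplication:
P^1 =
  0: [3/8, 1/8, 1/8, 3/8]
  1: [1/8, 1/4, 1/8, 1/2]
  2: [1/4, 1/2, 1/8, 1/8]
  3: [1/4, 1/8, 1/4, 3/8]
P^2 =
  0: [9/32, 3/16, 11/64, 23/64]
  1: [15/64, 13/64, 3/16, 3/8]
  2: [7/32, 15/64, 9/64, 13/32]
  3: [17/64, 15/64, 11/64, 21/64]
P^3 =
  0: [67/256, 109/512, 87/512, 91/256]
  1: [65/256, 113/512, 11/64, 181/512]
  2: [127/512, 53/256, 45/256, 189/512]
  3: [65/256, 7/32, 85/512, 185/512]
P^4 =
  0: [1049/4096, 441/2048, 347/2048, 1471/4096]
  1: [1041/4096, 889/4096, 693/4096, 1473/4096]
  2: [1045/4096, 111/512, 701/4096, 731/2048]
  3: [521/2048, 879/4096, 697/4096, 739/2048]

(P^4)[3 -> 0] = 521/2048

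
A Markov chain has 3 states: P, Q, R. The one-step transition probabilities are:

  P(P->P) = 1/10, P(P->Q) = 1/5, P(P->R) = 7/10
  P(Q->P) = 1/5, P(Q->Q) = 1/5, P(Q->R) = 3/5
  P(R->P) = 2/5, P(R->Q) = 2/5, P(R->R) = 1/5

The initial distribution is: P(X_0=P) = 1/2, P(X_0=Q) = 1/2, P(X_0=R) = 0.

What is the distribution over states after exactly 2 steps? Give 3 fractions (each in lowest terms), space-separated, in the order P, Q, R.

Answer: 63/200 33/100 71/200

Derivation:
Propagating the distribution step by step (d_{t+1} = d_t * P):
d_0 = (P=1/2, Q=1/2, R=0)
  d_1[P] = 1/2*1/10 + 1/2*1/5 + 0*2/5 = 3/20
  d_1[Q] = 1/2*1/5 + 1/2*1/5 + 0*2/5 = 1/5
  d_1[R] = 1/2*7/10 + 1/2*3/5 + 0*1/5 = 13/20
d_1 = (P=3/20, Q=1/5, R=13/20)
  d_2[P] = 3/20*1/10 + 1/5*1/5 + 13/20*2/5 = 63/200
  d_2[Q] = 3/20*1/5 + 1/5*1/5 + 13/20*2/5 = 33/100
  d_2[R] = 3/20*7/10 + 1/5*3/5 + 13/20*1/5 = 71/200
d_2 = (P=63/200, Q=33/100, R=71/200)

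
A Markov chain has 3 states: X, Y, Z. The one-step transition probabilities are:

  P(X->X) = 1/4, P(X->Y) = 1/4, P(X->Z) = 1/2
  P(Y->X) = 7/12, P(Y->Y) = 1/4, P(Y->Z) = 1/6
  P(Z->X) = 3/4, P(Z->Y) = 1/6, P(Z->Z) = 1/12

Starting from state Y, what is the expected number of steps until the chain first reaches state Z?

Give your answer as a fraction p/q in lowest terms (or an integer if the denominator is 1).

Let h_i = expected steps to first reach Z from state i.
Boundary: h_Z = 0.
First-step equations for the other states:
  h_X = 1 + 1/4*h_X + 1/4*h_Y + 1/2*h_Z
  h_Y = 1 + 7/12*h_X + 1/4*h_Y + 1/6*h_Z

Substituting h_Z = 0 and rearranging gives the linear system (I - Q) h = 1:
  [3/4, -1/4] . (h_X, h_Y) = 1
  [-7/12, 3/4] . (h_X, h_Y) = 1

Solving yields:
  h_X = 12/5
  h_Y = 16/5

Starting state is Y, so the expected hitting time is h_Y = 16/5.

Answer: 16/5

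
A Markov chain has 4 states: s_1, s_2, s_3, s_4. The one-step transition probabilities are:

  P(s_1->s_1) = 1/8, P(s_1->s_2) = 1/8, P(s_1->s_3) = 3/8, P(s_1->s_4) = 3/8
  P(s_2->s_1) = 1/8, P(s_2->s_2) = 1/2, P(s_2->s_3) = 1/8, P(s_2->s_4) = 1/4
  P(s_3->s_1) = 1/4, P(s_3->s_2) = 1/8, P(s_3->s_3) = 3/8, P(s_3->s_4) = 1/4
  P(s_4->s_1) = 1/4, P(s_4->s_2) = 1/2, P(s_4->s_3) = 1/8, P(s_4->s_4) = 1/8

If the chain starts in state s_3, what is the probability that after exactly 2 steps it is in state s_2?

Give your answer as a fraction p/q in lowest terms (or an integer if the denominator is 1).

Answer: 17/64

Derivation:
Computing P^2 by repeated multiplication:
P^1 =
  s_1: [1/8, 1/8, 3/8, 3/8]
  s_2: [1/8, 1/2, 1/8, 1/4]
  s_3: [1/4, 1/8, 3/8, 1/4]
  s_4: [1/4, 1/2, 1/8, 1/8]
P^2 =
  s_1: [7/32, 5/16, 1/4, 7/32]
  s_2: [11/64, 13/32, 3/16, 15/64]
  s_3: [13/64, 17/64, 9/32, 1/4]
  s_4: [5/32, 23/64, 7/32, 17/64]

(P^2)[s_3 -> s_2] = 17/64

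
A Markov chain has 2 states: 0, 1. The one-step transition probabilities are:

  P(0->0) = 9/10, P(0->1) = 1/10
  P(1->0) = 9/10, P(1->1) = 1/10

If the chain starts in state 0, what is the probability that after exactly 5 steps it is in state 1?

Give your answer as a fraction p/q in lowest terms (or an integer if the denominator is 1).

Answer: 1/10

Derivation:
Computing P^5 by repeated multiplication:
P^1 =
  0: [9/10, 1/10]
  1: [9/10, 1/10]
P^2 =
  0: [9/10, 1/10]
  1: [9/10, 1/10]
P^3 =
  0: [9/10, 1/10]
  1: [9/10, 1/10]
P^4 =
  0: [9/10, 1/10]
  1: [9/10, 1/10]
P^5 =
  0: [9/10, 1/10]
  1: [9/10, 1/10]

(P^5)[0 -> 1] = 1/10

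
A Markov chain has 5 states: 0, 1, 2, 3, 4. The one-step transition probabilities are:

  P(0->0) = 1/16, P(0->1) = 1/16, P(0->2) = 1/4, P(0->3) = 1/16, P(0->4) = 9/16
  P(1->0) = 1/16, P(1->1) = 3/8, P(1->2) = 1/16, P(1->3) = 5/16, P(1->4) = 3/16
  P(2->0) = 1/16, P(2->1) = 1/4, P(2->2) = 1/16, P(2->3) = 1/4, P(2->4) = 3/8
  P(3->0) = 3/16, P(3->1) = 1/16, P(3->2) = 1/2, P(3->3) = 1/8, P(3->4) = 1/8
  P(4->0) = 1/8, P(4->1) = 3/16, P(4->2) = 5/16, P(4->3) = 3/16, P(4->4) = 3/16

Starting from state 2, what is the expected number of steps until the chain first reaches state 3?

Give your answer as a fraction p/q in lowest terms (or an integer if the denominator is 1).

Let h_i = expected steps to first reach 3 from state i.
Boundary: h_3 = 0.
First-step equations for the other states:
  h_0 = 1 + 1/16*h_0 + 1/16*h_1 + 1/4*h_2 + 1/16*h_3 + 9/16*h_4
  h_1 = 1 + 1/16*h_0 + 3/8*h_1 + 1/16*h_2 + 5/16*h_3 + 3/16*h_4
  h_2 = 1 + 1/16*h_0 + 1/4*h_1 + 1/16*h_2 + 1/4*h_3 + 3/8*h_4
  h_4 = 1 + 1/8*h_0 + 3/16*h_1 + 5/16*h_2 + 3/16*h_3 + 3/16*h_4

Substituting h_3 = 0 and rearranging gives the linear system (I - Q) h = 1:
  [15/16, -1/16, -1/4, -9/16] . (h_0, h_1, h_2, h_4) = 1
  [-1/16, 5/8, -1/16, -3/16] . (h_0, h_1, h_2, h_4) = 1
  [-1/16, -1/4, 15/16, -3/8] . (h_0, h_1, h_2, h_4) = 1
  [-1/8, -3/16, -5/16, 13/16] . (h_0, h_1, h_2, h_4) = 1

Solving yields:
  h_0 = 40456/7725
  h_1 = 30392/7725
  h_2 = 33256/7725
  h_4 = 35536/7725

Starting state is 2, so the expected hitting time is h_2 = 33256/7725.

Answer: 33256/7725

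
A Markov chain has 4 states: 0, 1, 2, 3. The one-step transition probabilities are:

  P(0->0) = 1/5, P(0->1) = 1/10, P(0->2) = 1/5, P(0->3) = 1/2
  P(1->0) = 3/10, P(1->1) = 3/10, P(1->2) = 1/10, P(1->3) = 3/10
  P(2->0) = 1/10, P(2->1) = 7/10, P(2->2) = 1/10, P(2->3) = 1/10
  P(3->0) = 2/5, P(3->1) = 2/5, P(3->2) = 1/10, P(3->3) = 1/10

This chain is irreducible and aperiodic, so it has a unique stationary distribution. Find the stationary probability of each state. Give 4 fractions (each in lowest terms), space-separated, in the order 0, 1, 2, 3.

The stationary distribution satisfies pi = pi * P, i.e.:
  pi_0 = 1/5*pi_0 + 3/10*pi_1 + 1/10*pi_2 + 2/5*pi_3
  pi_1 = 1/10*pi_0 + 3/10*pi_1 + 7/10*pi_2 + 2/5*pi_3
  pi_2 = 1/5*pi_0 + 1/10*pi_1 + 1/10*pi_2 + 1/10*pi_3
  pi_3 = 1/2*pi_0 + 3/10*pi_1 + 1/10*pi_2 + 1/10*pi_3
with normalization: pi_0 + pi_1 + pi_2 + pi_3 = 1.

Using the first 3 balance equations plus normalization, the linear system A*pi = b is:
  [-4/5, 3/10, 1/10, 2/5] . pi = 0
  [1/10, -7/10, 7/10, 2/5] . pi = 0
  [1/5, 1/10, -9/10, 1/10] . pi = 0
  [1, 1, 1, 1] . pi = 1

Solving yields:
  pi_0 = 14/51
  pi_1 = 11/34
  pi_2 = 13/102
  pi_3 = 14/51

Verification (pi * P):
  14/51*1/5 + 11/34*3/10 + 13/102*1/10 + 14/51*2/5 = 14/51 = pi_0  (ok)
  14/51*1/10 + 11/34*3/10 + 13/102*7/10 + 14/51*2/5 = 11/34 = pi_1  (ok)
  14/51*1/5 + 11/34*1/10 + 13/102*1/10 + 14/51*1/10 = 13/102 = pi_2  (ok)
  14/51*1/2 + 11/34*3/10 + 13/102*1/10 + 14/51*1/10 = 14/51 = pi_3  (ok)

Answer: 14/51 11/34 13/102 14/51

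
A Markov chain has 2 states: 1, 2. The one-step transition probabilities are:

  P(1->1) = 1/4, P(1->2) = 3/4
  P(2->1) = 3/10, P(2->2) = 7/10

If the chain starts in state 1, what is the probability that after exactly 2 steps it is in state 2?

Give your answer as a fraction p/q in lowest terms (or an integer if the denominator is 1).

Computing P^2 by repeated multiplication:
P^1 =
  1: [1/4, 3/4]
  2: [3/10, 7/10]
P^2 =
  1: [23/80, 57/80]
  2: [57/200, 143/200]

(P^2)[1 -> 2] = 57/80

Answer: 57/80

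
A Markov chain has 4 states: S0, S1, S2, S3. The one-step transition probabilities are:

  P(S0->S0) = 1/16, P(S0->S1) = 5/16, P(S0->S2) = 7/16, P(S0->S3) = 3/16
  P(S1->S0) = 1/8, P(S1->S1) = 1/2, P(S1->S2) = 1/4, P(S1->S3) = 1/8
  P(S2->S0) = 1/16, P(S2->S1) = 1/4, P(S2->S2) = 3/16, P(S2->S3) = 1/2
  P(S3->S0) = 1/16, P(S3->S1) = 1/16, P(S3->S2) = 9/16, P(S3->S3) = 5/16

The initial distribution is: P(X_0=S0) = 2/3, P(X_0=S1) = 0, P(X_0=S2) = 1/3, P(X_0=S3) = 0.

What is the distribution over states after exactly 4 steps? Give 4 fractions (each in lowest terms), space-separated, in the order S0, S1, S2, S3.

Propagating the distribution step by step (d_{t+1} = d_t * P):
d_0 = (S0=2/3, S1=0, S2=1/3, S3=0)
  d_1[S0] = 2/3*1/16 + 0*1/8 + 1/3*1/16 + 0*1/16 = 1/16
  d_1[S1] = 2/3*5/16 + 0*1/2 + 1/3*1/4 + 0*1/16 = 7/24
  d_1[S2] = 2/3*7/16 + 0*1/4 + 1/3*3/16 + 0*9/16 = 17/48
  d_1[S3] = 2/3*3/16 + 0*1/8 + 1/3*1/2 + 0*5/16 = 7/24
d_1 = (S0=1/16, S1=7/24, S2=17/48, S3=7/24)
  d_2[S0] = 1/16*1/16 + 7/24*1/8 + 17/48*1/16 + 7/24*1/16 = 31/384
  d_2[S1] = 1/16*5/16 + 7/24*1/2 + 17/48*1/4 + 7/24*1/16 = 209/768
  d_2[S2] = 1/16*7/16 + 7/24*1/4 + 17/48*3/16 + 7/24*9/16 = 127/384
  d_2[S3] = 1/16*3/16 + 7/24*1/8 + 17/48*1/2 + 7/24*5/16 = 81/256
d_2 = (S0=31/384, S1=209/768, S2=127/384, S3=81/256)
  d_3[S0] = 31/384*1/16 + 209/768*1/8 + 127/384*1/16 + 81/256*1/16 = 977/12288
  d_3[S1] = 31/384*5/16 + 209/768*1/2 + 127/384*1/4 + 81/256*1/16 = 3241/12288
  d_3[S2] = 31/384*7/16 + 209/768*1/4 + 127/384*3/16 + 81/256*9/16 = 4219/12288
  d_3[S3] = 31/384*3/16 + 209/768*1/8 + 127/384*1/2 + 81/256*5/16 = 3851/12288
d_3 = (S0=977/12288, S1=3241/12288, S2=4219/12288, S3=3851/12288)
  d_4[S0] = 977/12288*1/16 + 3241/12288*1/8 + 4219/12288*1/16 + 3851/12288*1/16 = 15529/196608
  d_4[S1] = 977/12288*5/16 + 3241/12288*1/2 + 4219/12288*1/4 + 3851/12288*1/16 = 4295/16384
  d_4[S2] = 977/12288*7/16 + 3241/12288*1/4 + 4219/12288*3/16 + 3851/12288*9/16 = 22373/65536
  d_4[S3] = 977/12288*3/16 + 3241/12288*1/8 + 4219/12288*1/2 + 3851/12288*5/16 = 15605/49152
d_4 = (S0=15529/196608, S1=4295/16384, S2=22373/65536, S3=15605/49152)

Answer: 15529/196608 4295/16384 22373/65536 15605/49152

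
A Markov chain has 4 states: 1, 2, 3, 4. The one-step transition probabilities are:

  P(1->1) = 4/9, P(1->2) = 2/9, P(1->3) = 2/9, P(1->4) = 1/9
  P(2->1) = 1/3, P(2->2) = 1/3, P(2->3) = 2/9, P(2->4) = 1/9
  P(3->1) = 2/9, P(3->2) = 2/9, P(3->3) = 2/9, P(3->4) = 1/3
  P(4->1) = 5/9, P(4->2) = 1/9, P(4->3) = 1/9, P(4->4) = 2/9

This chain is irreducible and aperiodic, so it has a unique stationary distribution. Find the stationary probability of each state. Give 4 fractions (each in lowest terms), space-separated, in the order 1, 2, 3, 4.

The stationary distribution satisfies pi = pi * P, i.e.:
  pi_1 = 4/9*pi_1 + 1/3*pi_2 + 2/9*pi_3 + 5/9*pi_4
  pi_2 = 2/9*pi_1 + 1/3*pi_2 + 2/9*pi_3 + 1/9*pi_4
  pi_3 = 2/9*pi_1 + 2/9*pi_2 + 2/9*pi_3 + 1/9*pi_4
  pi_4 = 1/9*pi_1 + 1/9*pi_2 + 1/3*pi_3 + 2/9*pi_4
with normalization: pi_1 + pi_2 + pi_3 + pi_4 = 1.

Using the first 3 balance equations plus normalization, the linear system A*pi = b is:
  [-5/9, 1/3, 2/9, 5/9] . pi = 0
  [2/9, -2/3, 2/9, 1/9] . pi = 0
  [2/9, 2/9, -7/9, 1/9] . pi = 0
  [1, 1, 1, 1] . pi = 1

Solving yields:
  pi_1 = 233/592
  pi_2 = 135/592
  pi_3 = 15/74
  pi_4 = 13/74

Verification (pi * P):
  233/592*4/9 + 135/592*1/3 + 15/74*2/9 + 13/74*5/9 = 233/592 = pi_1  (ok)
  233/592*2/9 + 135/592*1/3 + 15/74*2/9 + 13/74*1/9 = 135/592 = pi_2  (ok)
  233/592*2/9 + 135/592*2/9 + 15/74*2/9 + 13/74*1/9 = 15/74 = pi_3  (ok)
  233/592*1/9 + 135/592*1/9 + 15/74*1/3 + 13/74*2/9 = 13/74 = pi_4  (ok)

Answer: 233/592 135/592 15/74 13/74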